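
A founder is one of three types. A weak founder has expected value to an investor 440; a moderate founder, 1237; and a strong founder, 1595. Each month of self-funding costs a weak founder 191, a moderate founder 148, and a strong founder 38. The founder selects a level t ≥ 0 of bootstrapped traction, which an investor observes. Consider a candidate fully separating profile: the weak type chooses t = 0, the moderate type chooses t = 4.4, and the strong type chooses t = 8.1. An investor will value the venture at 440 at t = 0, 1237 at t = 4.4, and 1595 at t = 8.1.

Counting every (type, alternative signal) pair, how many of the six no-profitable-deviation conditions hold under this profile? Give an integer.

6

Strong (own payoff 1595 − 38×8.1 = 1287.2): to t=0 gives 440 → no gain ✓; to t=4.4 gives 1237 − 38×4.4 = 1069.8 → no gain ✓.
Moderate (own payoff 1237 − 148×4.4 = 585.8): to t=0 gives 440 → no gain ✓; to t=8.1 gives 1595 − 148×8.1 = 396.2 → no gain ✓.
Weak (own payoff 440): to t=4.4 gives 1237 − 191×4.4 = 396.6 → no gain ✓; to t=8.1 gives 1595 − 191×8.1 = 47.9 → no gain ✓.
6 of the 6 constraints hold; this profile is a separating equilibrium.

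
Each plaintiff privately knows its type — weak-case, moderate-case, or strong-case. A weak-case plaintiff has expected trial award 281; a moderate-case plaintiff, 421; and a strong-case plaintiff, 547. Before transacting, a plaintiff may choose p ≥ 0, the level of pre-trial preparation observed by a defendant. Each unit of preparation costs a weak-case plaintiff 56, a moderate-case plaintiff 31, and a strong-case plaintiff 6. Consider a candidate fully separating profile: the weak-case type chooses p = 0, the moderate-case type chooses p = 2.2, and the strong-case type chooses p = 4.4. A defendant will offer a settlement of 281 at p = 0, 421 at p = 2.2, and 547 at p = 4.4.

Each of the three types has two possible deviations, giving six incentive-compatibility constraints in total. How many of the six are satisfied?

3

Strong-case (own payoff 547 − 6×4.4 = 520.6): to p=0 gives 281 → no gain ✓; to p=2.2 gives 421 − 6×2.2 = 407.8 → no gain ✓.
Moderate-case (own payoff 421 − 31×2.2 = 352.8): to p=0 gives 281 → no gain ✓; to p=4.4 gives 547 − 31×4.4 = 410.6 → profitable ✗.
Weak-case (own payoff 281): to p=2.2 gives 421 − 56×2.2 = 297.8 → profitable ✗; to p=4.4 gives 547 − 56×4.4 = 300.6 → profitable ✗.
3 of the 6 constraints hold; not an equilibrium.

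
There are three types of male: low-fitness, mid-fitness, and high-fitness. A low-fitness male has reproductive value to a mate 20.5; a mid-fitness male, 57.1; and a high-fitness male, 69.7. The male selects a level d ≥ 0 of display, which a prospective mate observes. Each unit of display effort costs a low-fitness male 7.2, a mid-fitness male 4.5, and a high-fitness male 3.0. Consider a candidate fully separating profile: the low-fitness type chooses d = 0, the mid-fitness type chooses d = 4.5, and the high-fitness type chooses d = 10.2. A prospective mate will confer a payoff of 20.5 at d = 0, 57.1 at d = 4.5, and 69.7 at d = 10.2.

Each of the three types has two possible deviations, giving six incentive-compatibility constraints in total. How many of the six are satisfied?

4

Mid-fitness (own payoff 57.1 − 4.5×4.5 = 36.85): to d=0 gives 20.5 → no gain ✓; to d=10.2 gives 69.7 − 4.5×10.2 = 23.8 → no gain ✓.
Low-fitness (own payoff 20.5): to d=4.5 gives 57.1 − 7.2×4.5 = 24.7 → profitable ✗; to d=10.2 gives 69.7 − 7.2×10.2 = -3.74 → no gain ✓.
High-fitness (own payoff 69.7 − 3.0×10.2 = 39.1): to d=0 gives 20.5 → no gain ✓; to d=4.5 gives 57.1 − 3.0×4.5 = 43.6 → profitable ✗.
4 of the 6 constraints hold; not an equilibrium.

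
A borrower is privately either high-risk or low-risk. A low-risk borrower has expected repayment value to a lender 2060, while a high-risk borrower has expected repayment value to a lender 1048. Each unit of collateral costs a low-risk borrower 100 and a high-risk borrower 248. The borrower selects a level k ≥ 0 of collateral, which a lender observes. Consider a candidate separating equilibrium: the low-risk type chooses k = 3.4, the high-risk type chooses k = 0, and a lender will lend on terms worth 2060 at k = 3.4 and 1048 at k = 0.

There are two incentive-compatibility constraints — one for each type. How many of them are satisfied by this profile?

High-risk type: stay at 0 → 1048; mimic → 2060 − 248 × 3.4 = 1216.8. IC fails (1048 < 1216.8).
Low-risk type: signal → 2060 − 100 × 3.4 = 1720; deviate to 0 → 1048. IC holds (1720 ≥ 1048).
1 of 2 constraints hold, so this profile is not an equilibrium.

1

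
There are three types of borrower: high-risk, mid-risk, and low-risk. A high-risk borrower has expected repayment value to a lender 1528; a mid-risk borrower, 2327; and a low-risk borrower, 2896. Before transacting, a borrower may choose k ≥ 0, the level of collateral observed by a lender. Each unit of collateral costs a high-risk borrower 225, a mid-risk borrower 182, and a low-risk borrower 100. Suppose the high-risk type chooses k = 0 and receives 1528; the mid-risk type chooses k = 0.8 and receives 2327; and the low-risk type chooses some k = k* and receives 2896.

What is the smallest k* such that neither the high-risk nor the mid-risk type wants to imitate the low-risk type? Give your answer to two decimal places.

Mid-risk type (on-path payoff 2327 − 182×0.8 = 2181.4) won't mimic when 2181.4 ≥ 2896 − 182·k*, i.e. k* ≥ 3.93.
High-risk type (on-path payoff 1528) won't mimic when 1528 ≥ 2896 − 225·k*, i.e. k* ≥ 6.08.
Both must hold, so k* = max(6.08, 3.93) = 6.08. The high-risk type's constraint binds.

6.08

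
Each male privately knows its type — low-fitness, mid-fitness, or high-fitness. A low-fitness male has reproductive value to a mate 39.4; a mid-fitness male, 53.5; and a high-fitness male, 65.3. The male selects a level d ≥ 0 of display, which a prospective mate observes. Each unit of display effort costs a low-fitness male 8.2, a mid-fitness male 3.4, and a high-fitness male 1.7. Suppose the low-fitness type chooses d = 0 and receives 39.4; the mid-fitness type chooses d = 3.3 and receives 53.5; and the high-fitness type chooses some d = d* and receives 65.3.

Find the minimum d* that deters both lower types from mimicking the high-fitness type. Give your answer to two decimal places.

6.77

Mid-fitness type (on-path payoff 53.5 − 3.4×3.3 = 42.28) won't mimic when 42.28 ≥ 65.3 − 3.4·d*, i.e. d* ≥ 6.77.
Low-fitness type (on-path payoff 39.4) won't mimic when 39.4 ≥ 65.3 − 8.2·d*, i.e. d* ≥ 3.16.
Both must hold, so d* = max(3.16, 6.77) = 6.77. The mid-fitness type's constraint binds.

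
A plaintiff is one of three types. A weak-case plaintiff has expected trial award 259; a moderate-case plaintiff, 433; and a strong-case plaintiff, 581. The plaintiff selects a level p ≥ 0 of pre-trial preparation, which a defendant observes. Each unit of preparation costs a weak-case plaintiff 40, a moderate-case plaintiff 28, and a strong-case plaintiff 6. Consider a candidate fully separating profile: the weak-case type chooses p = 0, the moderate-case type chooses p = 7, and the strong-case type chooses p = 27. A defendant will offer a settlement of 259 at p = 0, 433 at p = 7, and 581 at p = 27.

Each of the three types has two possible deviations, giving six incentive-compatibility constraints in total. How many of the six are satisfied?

5

Moderate-case (own payoff 433 − 28×7 = 237): to p=0 gives 259 → profitable ✗; to p=27 gives 581 − 28×27 = -175 → no gain ✓.
Weak-case (own payoff 259): to p=7 gives 433 − 40×7 = 153 → no gain ✓; to p=27 gives 581 − 40×27 = -499 → no gain ✓.
Strong-case (own payoff 581 − 6×27 = 419): to p=0 gives 259 → no gain ✓; to p=7 gives 433 − 6×7 = 391 → no gain ✓.
5 of the 6 constraints hold; not an equilibrium.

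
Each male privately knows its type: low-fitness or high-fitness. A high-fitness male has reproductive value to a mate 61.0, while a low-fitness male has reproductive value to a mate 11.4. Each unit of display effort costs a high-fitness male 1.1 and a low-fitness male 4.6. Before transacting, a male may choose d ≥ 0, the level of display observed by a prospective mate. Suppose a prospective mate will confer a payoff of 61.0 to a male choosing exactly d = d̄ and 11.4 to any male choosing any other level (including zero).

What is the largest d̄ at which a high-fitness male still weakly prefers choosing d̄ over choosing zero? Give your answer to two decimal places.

Choosing d̄ yields the high-fitness type 61.0 − 1.1·d̄; choosing zero yields 11.4.
The high-fitness type is indifferent at 61.0 − 1.1·d̄ = 11.4, i.e. d̄ = (61.0 − 11.4) / 1.1 ≈ 45.09.
For any d̄ above 45.09 the high-fitness type would rather pool at zero, so separation collapses.

45.09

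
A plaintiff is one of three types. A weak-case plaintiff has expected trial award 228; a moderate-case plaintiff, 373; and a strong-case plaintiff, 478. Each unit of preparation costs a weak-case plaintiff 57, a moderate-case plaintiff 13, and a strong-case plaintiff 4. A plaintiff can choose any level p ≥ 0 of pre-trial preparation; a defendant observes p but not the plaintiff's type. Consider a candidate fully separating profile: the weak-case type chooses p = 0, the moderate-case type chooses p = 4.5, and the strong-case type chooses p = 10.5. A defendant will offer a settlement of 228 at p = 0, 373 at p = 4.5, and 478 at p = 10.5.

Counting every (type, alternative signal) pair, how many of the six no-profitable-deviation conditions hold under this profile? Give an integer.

5

Weak-case (own payoff 228): to p=4.5 gives 373 − 57×4.5 = 116.5 → no gain ✓; to p=10.5 gives 478 − 57×10.5 = -120.5 → no gain ✓.
Moderate-case (own payoff 373 − 13×4.5 = 314.5): to p=0 gives 228 → no gain ✓; to p=10.5 gives 478 − 13×10.5 = 341.5 → profitable ✗.
Strong-case (own payoff 478 − 4×10.5 = 436): to p=0 gives 228 → no gain ✓; to p=4.5 gives 373 − 4×4.5 = 355 → no gain ✓.
5 of the 6 constraints hold; not an equilibrium.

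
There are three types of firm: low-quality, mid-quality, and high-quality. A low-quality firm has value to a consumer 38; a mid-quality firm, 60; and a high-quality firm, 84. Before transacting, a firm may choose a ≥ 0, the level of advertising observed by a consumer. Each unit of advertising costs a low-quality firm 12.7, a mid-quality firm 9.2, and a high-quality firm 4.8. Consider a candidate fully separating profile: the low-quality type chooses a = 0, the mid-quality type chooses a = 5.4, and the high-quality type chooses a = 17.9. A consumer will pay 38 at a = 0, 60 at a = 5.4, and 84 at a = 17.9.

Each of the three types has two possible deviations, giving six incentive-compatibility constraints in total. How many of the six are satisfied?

3

Mid-quality (own payoff 60 − 9.2×5.4 = 10.32): to a=0 gives 38 → profitable ✗; to a=17.9 gives 84 − 9.2×17.9 = -80.68 → no gain ✓.
Low-quality (own payoff 38): to a=5.4 gives 60 − 12.7×5.4 = -8.58 → no gain ✓; to a=17.9 gives 84 − 12.7×17.9 = -143.33 → no gain ✓.
High-quality (own payoff 84 − 4.8×17.9 = -1.92): to a=0 gives 38 → profitable ✗; to a=5.4 gives 60 − 4.8×5.4 = 34.08 → profitable ✗.
3 of the 6 constraints hold; not an equilibrium.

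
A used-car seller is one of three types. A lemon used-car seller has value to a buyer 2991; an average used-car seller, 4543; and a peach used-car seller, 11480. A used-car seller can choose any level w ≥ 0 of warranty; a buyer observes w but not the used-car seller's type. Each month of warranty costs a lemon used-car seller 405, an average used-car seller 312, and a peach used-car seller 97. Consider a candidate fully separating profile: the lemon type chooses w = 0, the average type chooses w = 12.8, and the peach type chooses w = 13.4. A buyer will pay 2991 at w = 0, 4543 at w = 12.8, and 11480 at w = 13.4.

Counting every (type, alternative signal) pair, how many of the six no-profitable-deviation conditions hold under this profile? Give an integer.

3

Lemon (own payoff 2991): to w=12.8 gives 4543 − 405×12.8 = -641 → no gain ✓; to w=13.4 gives 11480 − 405×13.4 = 6053 → profitable ✗.
Average (own payoff 4543 − 312×12.8 = 549.4): to w=0 gives 2991 → profitable ✗; to w=13.4 gives 11480 − 312×13.4 = 7299.2 → profitable ✗.
Peach (own payoff 11480 − 97×13.4 = 10180.2): to w=0 gives 2991 → no gain ✓; to w=12.8 gives 4543 − 97×12.8 = 3301.4 → no gain ✓.
3 of the 6 constraints hold; not an equilibrium.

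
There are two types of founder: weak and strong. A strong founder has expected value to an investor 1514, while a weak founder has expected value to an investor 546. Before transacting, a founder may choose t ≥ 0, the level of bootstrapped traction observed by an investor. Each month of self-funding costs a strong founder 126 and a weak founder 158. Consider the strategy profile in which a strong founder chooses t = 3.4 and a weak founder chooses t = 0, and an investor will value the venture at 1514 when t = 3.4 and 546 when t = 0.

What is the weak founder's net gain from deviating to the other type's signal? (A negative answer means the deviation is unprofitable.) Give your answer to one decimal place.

Playing t = 0 the weak founder receives 546.
Deviating to t = 3.4 brings payment 1514 at cost 158 × 3.4 = 537.2, netting 976.8.
Gain from deviating: 976.8 − 546 = 430.8.
The gain is positive, so the weak type's incentive-compatibility constraint is violated — this profile is not a separating equilibrium.

430.8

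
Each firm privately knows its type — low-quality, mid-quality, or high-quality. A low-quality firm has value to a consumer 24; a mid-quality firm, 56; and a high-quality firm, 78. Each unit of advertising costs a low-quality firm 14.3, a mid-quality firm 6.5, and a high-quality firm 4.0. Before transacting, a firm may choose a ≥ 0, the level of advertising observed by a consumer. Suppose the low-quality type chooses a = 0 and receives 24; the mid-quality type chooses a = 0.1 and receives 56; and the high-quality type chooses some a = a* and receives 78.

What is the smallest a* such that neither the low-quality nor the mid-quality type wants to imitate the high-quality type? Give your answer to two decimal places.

3.78

Low-quality type (on-path payoff 24) won't mimic when 24 ≥ 78 − 14.3·a*, i.e. a* ≥ 3.78.
Mid-quality type (on-path payoff 56 − 6.5×0.1 = 55.35) won't mimic when 55.35 ≥ 78 − 6.5·a*, i.e. a* ≥ 3.48.
Both must hold, so a* = max(3.78, 3.48) = 3.78. The low-quality type's constraint binds.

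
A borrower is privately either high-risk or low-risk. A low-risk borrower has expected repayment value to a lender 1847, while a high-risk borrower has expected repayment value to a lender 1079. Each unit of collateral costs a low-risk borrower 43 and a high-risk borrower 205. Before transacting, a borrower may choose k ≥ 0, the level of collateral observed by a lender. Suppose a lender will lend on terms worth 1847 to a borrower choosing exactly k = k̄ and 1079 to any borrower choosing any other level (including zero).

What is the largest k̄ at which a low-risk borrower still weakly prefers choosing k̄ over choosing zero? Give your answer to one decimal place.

Choosing k̄ yields the low-risk type 1847 − 43·k̄; choosing zero yields 1079.
The low-risk type is indifferent at 1847 − 43·k̄ = 1079, i.e. k̄ = (1847 − 1079) / 43 ≈ 17.9.
For any k̄ above 17.9 the low-risk type would rather pool at zero, so separation collapses.

17.9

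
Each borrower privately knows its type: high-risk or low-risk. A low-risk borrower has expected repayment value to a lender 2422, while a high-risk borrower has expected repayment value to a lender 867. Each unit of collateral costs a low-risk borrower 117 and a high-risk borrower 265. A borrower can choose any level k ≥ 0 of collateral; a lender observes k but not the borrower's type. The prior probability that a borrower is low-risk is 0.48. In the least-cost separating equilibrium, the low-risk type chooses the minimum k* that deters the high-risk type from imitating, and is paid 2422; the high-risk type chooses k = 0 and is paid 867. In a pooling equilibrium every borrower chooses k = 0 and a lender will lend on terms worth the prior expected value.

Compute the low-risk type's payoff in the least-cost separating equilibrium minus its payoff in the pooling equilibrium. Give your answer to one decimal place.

122.1

Least-cost separating signal: k* solves 867 = 2422 − 265·k*, so k* = (2422 − 867)/265 ≈ 5.8679.
Low-risk type's separating payoff: 2422 − 117 × k* = 2422 − 117 × (2422 − 867)/265 = 2422 − 181935/265 ≈ 1735.453.
Pooling payoff: 0.48 × 2422 + 0.52 × 867 = 1613.4.
Difference: 1735.453 − 1613.4 = 122.053, i.e. 122.1 to one decimal place.
The low-risk type prefers to separate.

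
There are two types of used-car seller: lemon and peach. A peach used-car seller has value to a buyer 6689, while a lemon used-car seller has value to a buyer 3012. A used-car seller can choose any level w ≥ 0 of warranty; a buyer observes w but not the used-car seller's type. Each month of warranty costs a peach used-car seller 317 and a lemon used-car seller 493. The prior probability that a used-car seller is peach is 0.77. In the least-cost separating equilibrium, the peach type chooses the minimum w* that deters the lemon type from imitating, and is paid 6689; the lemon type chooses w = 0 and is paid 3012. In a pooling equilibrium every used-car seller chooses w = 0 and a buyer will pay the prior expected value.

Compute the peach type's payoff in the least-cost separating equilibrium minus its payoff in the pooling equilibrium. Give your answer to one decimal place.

-1518.6

Least-cost separating signal: w* solves 3012 = 6689 − 493·w*, so w* = (6689 − 3012)/493 ≈ 7.4584.
Peach type's separating payoff: 6689 − 317 × w* = 6689 − 317 × (6689 − 3012)/493 = 6689 − 1165609/493 ≈ 4324.682.
Pooling payoff: 0.77 × 6689 + 0.23 × 3012 = 5843.29.
Difference: 4324.682 − 5843.29 = -1518.608, i.e. -1518.6 to one decimal place.
The peach type would prefer the pooling outcome.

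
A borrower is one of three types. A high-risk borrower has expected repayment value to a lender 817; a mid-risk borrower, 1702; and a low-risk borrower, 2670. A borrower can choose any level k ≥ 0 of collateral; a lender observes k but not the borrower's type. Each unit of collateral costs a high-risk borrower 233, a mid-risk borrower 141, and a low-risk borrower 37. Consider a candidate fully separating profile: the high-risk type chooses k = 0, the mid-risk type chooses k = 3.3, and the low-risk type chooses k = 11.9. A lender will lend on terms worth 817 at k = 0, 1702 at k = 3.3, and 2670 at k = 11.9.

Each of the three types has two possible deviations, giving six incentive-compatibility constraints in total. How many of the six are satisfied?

High-risk (own payoff 817): to k=3.3 gives 1702 − 233×3.3 = 933.1 → profitable ✗; to k=11.9 gives 2670 − 233×11.9 = -102.7 → no gain ✓.
Mid-risk (own payoff 1702 − 141×3.3 = 1236.7): to k=0 gives 817 → no gain ✓; to k=11.9 gives 2670 − 141×11.9 = 992.1 → no gain ✓.
Low-risk (own payoff 2670 − 37×11.9 = 2229.7): to k=0 gives 817 → no gain ✓; to k=3.3 gives 1702 − 37×3.3 = 1579.9 → no gain ✓.
5 of the 6 constraints hold; not an equilibrium.

5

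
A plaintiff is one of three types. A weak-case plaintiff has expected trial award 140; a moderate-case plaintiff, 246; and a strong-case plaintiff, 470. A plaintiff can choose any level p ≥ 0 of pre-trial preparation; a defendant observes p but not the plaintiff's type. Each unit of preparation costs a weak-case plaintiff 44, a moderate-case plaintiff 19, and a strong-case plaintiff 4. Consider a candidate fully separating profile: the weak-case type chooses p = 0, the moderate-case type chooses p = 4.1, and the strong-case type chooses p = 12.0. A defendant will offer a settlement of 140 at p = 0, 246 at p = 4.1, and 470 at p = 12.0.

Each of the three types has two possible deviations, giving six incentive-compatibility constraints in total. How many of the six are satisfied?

5

Weak-case (own payoff 140): to p=4.1 gives 246 − 44×4.1 = 65.6 → no gain ✓; to p=12.0 gives 470 − 44×12.0 = -58 → no gain ✓.
Moderate-case (own payoff 246 − 19×4.1 = 168.1): to p=0 gives 140 → no gain ✓; to p=12.0 gives 470 − 19×12.0 = 242 → profitable ✗.
Strong-case (own payoff 470 − 4×12.0 = 422): to p=0 gives 140 → no gain ✓; to p=4.1 gives 246 − 4×4.1 = 229.6 → no gain ✓.
5 of the 6 constraints hold; not an equilibrium.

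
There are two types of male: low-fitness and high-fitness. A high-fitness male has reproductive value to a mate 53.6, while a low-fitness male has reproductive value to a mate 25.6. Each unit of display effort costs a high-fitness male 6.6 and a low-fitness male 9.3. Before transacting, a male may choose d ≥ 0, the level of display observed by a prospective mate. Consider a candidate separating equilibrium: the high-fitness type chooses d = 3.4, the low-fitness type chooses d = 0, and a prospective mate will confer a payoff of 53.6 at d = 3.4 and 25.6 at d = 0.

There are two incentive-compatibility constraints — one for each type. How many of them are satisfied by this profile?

High-fitness type: signal → 53.6 − 6.6 × 3.4 = 31.16; deviate to 0 → 25.6. IC holds (31.16 ≥ 25.6).
Low-fitness type: stay at 0 → 25.6; mimic → 53.6 − 9.3 × 3.4 = 21.98. IC holds (25.6 ≥ 21.98).
2 of 2 constraints hold, so this is a separating equilibrium.

2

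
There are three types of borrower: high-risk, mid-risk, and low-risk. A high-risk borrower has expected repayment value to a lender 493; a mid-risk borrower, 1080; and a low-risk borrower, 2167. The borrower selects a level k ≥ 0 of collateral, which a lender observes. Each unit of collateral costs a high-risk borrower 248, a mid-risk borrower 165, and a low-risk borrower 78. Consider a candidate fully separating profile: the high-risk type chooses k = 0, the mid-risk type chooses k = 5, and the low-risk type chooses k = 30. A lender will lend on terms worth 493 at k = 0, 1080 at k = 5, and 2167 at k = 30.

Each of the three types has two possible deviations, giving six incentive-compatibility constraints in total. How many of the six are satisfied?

3

Low-risk (own payoff 2167 − 78×30 = -173): to k=0 gives 493 → profitable ✗; to k=5 gives 1080 − 78×5 = 690 → profitable ✗.
Mid-risk (own payoff 1080 − 165×5 = 255): to k=0 gives 493 → profitable ✗; to k=30 gives 2167 − 165×30 = -2783 → no gain ✓.
High-risk (own payoff 493): to k=5 gives 1080 − 248×5 = -160 → no gain ✓; to k=30 gives 2167 − 248×30 = -5273 → no gain ✓.
3 of the 6 constraints hold; not an equilibrium.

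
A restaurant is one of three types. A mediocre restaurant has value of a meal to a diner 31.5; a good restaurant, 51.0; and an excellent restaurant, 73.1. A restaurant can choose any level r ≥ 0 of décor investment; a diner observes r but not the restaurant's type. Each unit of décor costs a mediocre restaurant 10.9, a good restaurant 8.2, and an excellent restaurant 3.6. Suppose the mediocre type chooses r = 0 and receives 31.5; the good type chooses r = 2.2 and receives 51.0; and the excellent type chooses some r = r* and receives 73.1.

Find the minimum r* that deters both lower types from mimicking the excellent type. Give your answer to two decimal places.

Mediocre type (on-path payoff 31.5) won't mimic when 31.5 ≥ 73.1 − 10.9·r*, i.e. r* ≥ 3.82.
Good type (on-path payoff 51.0 − 8.2×2.2 = 32.96) won't mimic when 32.96 ≥ 73.1 − 8.2·r*, i.e. r* ≥ 4.90.
Both must hold, so r* = max(3.82, 4.90) = 4.90. The good type's constraint binds.

4.90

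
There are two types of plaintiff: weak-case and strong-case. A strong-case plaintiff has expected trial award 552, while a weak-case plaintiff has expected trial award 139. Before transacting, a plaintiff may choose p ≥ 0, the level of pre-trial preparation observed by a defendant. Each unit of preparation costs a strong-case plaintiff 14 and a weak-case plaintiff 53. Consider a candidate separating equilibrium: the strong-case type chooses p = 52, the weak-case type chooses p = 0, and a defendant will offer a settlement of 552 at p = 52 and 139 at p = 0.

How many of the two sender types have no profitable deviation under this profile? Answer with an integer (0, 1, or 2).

Strong-case type: signal → 552 − 14 × 52 = -176; deviate to 0 → 139. IC fails (-176 < 139).
Weak-case type: stay at 0 → 139; mimic → 552 − 53 × 52 = -2204. IC holds (139 ≥ -2204).
1 of 2 constraints hold, so this profile is not an equilibrium.

1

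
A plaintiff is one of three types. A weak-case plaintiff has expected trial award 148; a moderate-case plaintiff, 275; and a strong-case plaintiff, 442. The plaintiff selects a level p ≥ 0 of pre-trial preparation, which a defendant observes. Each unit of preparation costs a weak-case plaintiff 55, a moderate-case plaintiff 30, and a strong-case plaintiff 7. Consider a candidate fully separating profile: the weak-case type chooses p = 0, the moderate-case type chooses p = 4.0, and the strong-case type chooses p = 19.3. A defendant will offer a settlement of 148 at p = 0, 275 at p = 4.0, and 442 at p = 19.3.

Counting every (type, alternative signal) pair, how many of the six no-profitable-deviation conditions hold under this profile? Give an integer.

6

Strong-case (own payoff 442 − 7×19.3 = 306.9): to p=0 gives 148 → no gain ✓; to p=4.0 gives 275 − 7×4.0 = 247 → no gain ✓.
Weak-case (own payoff 148): to p=4.0 gives 275 − 55×4.0 = 55 → no gain ✓; to p=19.3 gives 442 − 55×19.3 = -619.5 → no gain ✓.
Moderate-case (own payoff 275 − 30×4.0 = 155): to p=0 gives 148 → no gain ✓; to p=19.3 gives 442 − 30×19.3 = -137 → no gain ✓.
6 of the 6 constraints hold; this profile is a separating equilibrium.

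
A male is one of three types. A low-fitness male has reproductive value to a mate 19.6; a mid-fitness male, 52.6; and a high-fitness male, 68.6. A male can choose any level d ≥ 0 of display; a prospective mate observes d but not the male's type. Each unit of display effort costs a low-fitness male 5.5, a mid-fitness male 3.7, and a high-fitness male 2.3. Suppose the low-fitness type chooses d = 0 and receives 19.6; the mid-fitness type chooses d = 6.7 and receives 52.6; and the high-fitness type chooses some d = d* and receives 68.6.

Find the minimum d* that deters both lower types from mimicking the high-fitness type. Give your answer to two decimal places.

Mid-fitness type (on-path payoff 52.6 − 3.7×6.7 = 27.81) won't mimic when 27.81 ≥ 68.6 − 3.7·d*, i.e. d* ≥ 11.02.
Low-fitness type (on-path payoff 19.6) won't mimic when 19.6 ≥ 68.6 − 5.5·d*, i.e. d* ≥ 8.91.
Both must hold, so d* = max(8.91, 11.02) = 11.02. The mid-fitness type's constraint binds.

11.02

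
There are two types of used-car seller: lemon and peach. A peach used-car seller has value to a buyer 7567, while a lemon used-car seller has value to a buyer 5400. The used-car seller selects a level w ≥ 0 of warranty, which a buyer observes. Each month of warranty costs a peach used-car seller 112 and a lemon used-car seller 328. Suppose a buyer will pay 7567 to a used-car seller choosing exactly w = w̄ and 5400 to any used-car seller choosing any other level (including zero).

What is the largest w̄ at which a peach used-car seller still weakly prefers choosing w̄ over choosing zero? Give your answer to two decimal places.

19.35

Choosing w̄ yields the peach type 7567 − 112·w̄; choosing zero yields 5400.
The peach type is indifferent at 7567 − 112·w̄ = 5400, i.e. w̄ = (7567 − 5400) / 112 ≈ 19.35.
For any w̄ above 19.35 the peach type would rather pool at zero, so separation collapses.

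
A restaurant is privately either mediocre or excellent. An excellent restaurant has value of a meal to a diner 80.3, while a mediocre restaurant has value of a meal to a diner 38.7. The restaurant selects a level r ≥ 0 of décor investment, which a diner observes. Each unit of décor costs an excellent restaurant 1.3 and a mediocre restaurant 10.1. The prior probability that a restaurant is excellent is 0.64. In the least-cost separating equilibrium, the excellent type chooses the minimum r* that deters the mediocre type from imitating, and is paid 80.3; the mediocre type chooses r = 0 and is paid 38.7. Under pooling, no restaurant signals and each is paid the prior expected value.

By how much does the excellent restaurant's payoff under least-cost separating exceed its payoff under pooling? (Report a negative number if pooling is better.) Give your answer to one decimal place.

9.6

Least-cost separating signal: r* solves 38.7 = 80.3 − 10.1·r*, so r* = (80.3 − 38.7)/10.1 ≈ 4.1188.
Excellent type's separating payoff: 80.3 − 1.3 × r* = 80.3 − 1.3 × (80.3 − 38.7)/10.1 = 80.3 − 54.08/10.1 ≈ 74.946.
Pooling payoff: 0.64 × 80.3 + 0.36 × 38.7 = 65.324.
Difference: 74.946 − 65.324 = 9.622, i.e. 9.6 to one decimal place.
The excellent type prefers to separate.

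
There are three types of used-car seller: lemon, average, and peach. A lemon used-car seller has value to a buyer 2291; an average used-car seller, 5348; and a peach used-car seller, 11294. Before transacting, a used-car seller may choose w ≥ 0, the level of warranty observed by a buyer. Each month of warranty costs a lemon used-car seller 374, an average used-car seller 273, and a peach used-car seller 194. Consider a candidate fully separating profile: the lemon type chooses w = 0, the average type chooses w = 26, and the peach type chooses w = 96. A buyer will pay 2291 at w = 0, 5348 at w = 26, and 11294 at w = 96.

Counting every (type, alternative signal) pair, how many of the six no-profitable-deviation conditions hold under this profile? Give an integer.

3

Average (own payoff 5348 − 273×26 = -1750): to w=0 gives 2291 → profitable ✗; to w=96 gives 11294 − 273×96 = -14914 → no gain ✓.
Peach (own payoff 11294 − 194×96 = -7330): to w=0 gives 2291 → profitable ✗; to w=26 gives 5348 − 194×26 = 304 → profitable ✗.
Lemon (own payoff 2291): to w=26 gives 5348 − 374×26 = -4376 → no gain ✓; to w=96 gives 11294 − 374×96 = -24610 → no gain ✓.
3 of the 6 constraints hold; not an equilibrium.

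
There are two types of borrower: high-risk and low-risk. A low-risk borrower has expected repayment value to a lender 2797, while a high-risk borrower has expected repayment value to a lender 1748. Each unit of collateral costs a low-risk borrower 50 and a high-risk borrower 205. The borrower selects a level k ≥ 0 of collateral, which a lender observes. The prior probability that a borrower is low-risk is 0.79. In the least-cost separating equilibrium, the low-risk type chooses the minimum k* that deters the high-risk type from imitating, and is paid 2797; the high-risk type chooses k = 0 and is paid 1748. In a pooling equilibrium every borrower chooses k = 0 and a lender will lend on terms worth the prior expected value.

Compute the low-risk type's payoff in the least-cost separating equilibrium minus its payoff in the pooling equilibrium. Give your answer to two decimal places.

Least-cost separating signal: k* solves 1748 = 2797 − 205·k*, so k* = (2797 − 1748)/205 ≈ 5.1171.
Low-risk type's separating payoff: 2797 − 50 × k* = 2797 − 50 × (2797 − 1748)/205 = 2797 − 52450/205 ≈ 2541.1463.
Pooling payoff: 0.79 × 2797 + 0.21 × 1748 = 2576.71.
Difference: 2541.1463 − 2576.71 = -35.5637, i.e. -35.56 to two decimal places.
The low-risk type would prefer the pooling outcome.

-35.56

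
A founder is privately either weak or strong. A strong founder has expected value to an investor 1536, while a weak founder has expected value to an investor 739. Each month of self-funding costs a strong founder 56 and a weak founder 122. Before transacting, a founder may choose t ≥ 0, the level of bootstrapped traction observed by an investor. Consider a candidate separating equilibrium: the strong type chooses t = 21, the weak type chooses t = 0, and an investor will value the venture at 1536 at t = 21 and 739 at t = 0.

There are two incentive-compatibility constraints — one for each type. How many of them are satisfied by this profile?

Weak type: stay at 0 → 739; mimic → 1536 − 122 × 21 = -1026. IC holds (739 ≥ -1026).
Strong type: signal → 1536 − 56 × 21 = 360; deviate to 0 → 739. IC fails (360 < 739).
1 of 2 constraints hold, so this profile is not an equilibrium.

1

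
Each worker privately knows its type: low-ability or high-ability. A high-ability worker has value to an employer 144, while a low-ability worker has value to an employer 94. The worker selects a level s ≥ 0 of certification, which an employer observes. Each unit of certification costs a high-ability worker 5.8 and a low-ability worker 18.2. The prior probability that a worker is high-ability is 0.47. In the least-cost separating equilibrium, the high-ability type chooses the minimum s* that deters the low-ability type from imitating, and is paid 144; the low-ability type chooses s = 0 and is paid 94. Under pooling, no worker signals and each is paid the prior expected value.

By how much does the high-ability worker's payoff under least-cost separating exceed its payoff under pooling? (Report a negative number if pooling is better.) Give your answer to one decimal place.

10.6

Least-cost separating signal: s* solves 94 = 144 − 18.2·s*, so s* = (144 − 94)/18.2 ≈ 2.7473.
High-ability type's separating payoff: 144 − 5.8 × s* = 144 − 5.8 × (144 − 94)/18.2 = 144 − 290/18.2 ≈ 128.066.
Pooling payoff: 0.47 × 144 + 0.53 × 94 = 117.5.
Difference: 128.066 − 117.5 = 10.566, i.e. 10.6 to one decimal place.
The high-ability type prefers to separate.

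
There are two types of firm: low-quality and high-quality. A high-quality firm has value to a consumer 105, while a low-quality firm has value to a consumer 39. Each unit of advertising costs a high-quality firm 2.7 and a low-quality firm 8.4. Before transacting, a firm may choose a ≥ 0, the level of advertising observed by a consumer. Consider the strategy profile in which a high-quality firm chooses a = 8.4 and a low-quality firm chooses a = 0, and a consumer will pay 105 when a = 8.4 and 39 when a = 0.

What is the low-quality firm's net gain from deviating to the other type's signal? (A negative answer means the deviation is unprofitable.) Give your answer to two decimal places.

-4.56

Playing a = 0 the low-quality firm receives 39.
Deviating to a = 8.4 brings payment 105 at cost 8.4 × 8.4 = 70.56, netting 34.44.
Gain from deviating: 34.44 − 39 = -4.56.
The gain is negative, so the low-quality type's incentive-compatibility constraint is satisfied.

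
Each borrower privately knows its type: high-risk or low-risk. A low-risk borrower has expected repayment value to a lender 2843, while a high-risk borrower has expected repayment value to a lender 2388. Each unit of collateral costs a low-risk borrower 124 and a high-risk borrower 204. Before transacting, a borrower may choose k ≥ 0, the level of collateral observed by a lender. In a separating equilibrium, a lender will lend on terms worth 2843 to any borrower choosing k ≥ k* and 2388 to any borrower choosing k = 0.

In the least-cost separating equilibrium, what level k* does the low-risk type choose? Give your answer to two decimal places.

A high-risk borrower choosing k = 0 receives 2388.
Imitating at k* instead would pay 2843 at cost 204·k*, netting 2843 − 204·k*.
Indifference: 2388 = 2843 − 204·k*, so k* = (2843 − 2388) / 204 ≈ 2.23.
This is the high-risk type's binding incentive-compatibility constraint; any k ≥ 2.23 sustains separation on that side.

2.23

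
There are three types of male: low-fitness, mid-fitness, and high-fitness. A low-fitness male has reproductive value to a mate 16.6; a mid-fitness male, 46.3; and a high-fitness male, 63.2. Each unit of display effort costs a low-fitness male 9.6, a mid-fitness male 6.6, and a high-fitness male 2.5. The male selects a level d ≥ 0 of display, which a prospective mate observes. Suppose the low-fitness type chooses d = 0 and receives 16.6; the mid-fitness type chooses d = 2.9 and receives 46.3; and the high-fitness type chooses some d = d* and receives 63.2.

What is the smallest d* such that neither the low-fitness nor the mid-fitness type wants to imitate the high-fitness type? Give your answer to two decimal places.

5.46

Mid-fitness type (on-path payoff 46.3 − 6.6×2.9 = 27.16) won't mimic when 27.16 ≥ 63.2 − 6.6·d*, i.e. d* ≥ 5.46.
Low-fitness type (on-path payoff 16.6) won't mimic when 16.6 ≥ 63.2 − 9.6·d*, i.e. d* ≥ 4.85.
Both must hold, so d* = max(4.85, 5.46) = 5.46. The mid-fitness type's constraint binds.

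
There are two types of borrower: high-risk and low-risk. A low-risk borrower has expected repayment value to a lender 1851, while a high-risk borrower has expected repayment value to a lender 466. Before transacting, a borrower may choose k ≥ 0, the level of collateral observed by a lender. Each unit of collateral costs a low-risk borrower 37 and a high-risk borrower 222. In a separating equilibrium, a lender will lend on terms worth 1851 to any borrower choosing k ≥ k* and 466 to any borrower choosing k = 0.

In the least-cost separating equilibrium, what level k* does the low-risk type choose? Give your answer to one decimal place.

A high-risk borrower choosing k = 0 receives 466.
Imitating at k* instead would pay 1851 at cost 222·k*, netting 1851 − 222·k*.
Indifference: 466 = 1851 − 222·k*, so k* = (1851 − 466) / 222 ≈ 6.2.
At k* the high-risk type's incentive constraint just binds; the low-risk type strictly prefers k* since its per-unit cost is lower.

6.2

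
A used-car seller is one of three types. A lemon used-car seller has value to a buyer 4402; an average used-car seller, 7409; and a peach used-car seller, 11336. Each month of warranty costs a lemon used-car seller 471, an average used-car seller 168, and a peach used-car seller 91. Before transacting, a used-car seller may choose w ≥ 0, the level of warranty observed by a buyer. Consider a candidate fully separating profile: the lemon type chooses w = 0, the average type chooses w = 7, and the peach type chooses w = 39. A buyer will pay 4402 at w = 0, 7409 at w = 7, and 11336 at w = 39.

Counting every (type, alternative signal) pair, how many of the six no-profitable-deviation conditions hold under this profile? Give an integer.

6

Lemon (own payoff 4402): to w=7 gives 7409 − 471×7 = 4112 → no gain ✓; to w=39 gives 11336 − 471×39 = -7033 → no gain ✓.
Peach (own payoff 11336 − 91×39 = 7787): to w=0 gives 4402 → no gain ✓; to w=7 gives 7409 − 91×7 = 6772 → no gain ✓.
Average (own payoff 7409 − 168×7 = 6233): to w=0 gives 4402 → no gain ✓; to w=39 gives 11336 − 168×39 = 4784 → no gain ✓.
6 of the 6 constraints hold; this profile is a separating equilibrium.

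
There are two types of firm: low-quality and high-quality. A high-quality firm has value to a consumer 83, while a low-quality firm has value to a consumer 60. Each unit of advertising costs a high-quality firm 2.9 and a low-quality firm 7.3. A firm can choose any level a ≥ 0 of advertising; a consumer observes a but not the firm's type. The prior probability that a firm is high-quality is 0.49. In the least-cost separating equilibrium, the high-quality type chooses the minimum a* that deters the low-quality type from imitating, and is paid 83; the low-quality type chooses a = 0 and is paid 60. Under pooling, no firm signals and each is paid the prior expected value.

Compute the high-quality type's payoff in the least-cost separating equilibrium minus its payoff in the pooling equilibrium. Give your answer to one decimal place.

Least-cost separating signal: a* solves 60 = 83 − 7.3·a*, so a* = (83 − 60)/7.3 ≈ 3.1507.
High-quality type's separating payoff: 83 − 2.9 × a* = 83 − 2.9 × (83 − 60)/7.3 = 83 − 66.7/7.3 ≈ 73.863.
Pooling payoff: 0.49 × 83 + 0.51 × 60 = 71.27.
Difference: 73.863 − 71.27 = 2.593, i.e. 2.6 to one decimal place.
The high-quality type prefers to separate.

2.6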